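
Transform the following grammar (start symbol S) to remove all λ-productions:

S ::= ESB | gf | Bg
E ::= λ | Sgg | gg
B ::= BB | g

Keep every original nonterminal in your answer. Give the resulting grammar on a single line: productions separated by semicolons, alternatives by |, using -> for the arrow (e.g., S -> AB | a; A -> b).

S -> Bg | SB | gf | ESB; B -> g | BB; E -> gg | Sgg

Nullable set: {E}.
S -> ESB: E nullable, giving ESB | SB.
Drop E -> λ.
Unchanged (no nullable symbols): S -> Bg; S -> gf; B -> BB; B -> g; E -> Sgg; E -> gg.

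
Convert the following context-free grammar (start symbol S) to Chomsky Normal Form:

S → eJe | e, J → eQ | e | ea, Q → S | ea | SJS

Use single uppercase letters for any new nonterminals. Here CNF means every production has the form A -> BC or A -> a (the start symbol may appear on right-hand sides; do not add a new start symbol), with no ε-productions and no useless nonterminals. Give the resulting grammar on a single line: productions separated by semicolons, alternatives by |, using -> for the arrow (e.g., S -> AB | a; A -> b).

S -> e | AE; A -> e; B -> a; C -> JA; D -> JS; E -> JA; J -> e | AB | AQ; Q -> e | AB | AC | SD

No ε-productions.
After unit-elimination: S -> e | eJe; J -> e | eQ | ea; Q -> e | ea | SJS | eJe.
TERM: introduce B -> a, A -> e and substitute in every rule of length ≥2.
BIN: Q -> AJA becomes Q -> AC, C -> JA; Q -> SJS becomes Q -> SD, D -> JS; S -> AJA becomes S -> AE, E -> JA.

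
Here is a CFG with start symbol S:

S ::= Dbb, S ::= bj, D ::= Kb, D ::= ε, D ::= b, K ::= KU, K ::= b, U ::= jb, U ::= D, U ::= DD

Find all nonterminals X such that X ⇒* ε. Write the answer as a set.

Directly nullable (have an ε-rule): {D}.
U is nullable via U -> D (every symbol on the right is already known nullable).
Not nullable: K, S — each has a terminal in every rule's right-hand side or depends on a non-nullable symbol.

{D, U}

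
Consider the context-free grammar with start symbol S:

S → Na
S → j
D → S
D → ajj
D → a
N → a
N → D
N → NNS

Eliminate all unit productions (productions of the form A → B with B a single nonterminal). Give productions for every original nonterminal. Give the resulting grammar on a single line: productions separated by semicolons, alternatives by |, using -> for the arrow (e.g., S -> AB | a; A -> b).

Unit productions: D->S, N->D.
Unit pairs (A ⇒* B via units): (D,S), (N,D), (N,S).
S: inherits non-unit rules of {S} → Na | j.
D: inherits non-unit rules of {D, S} → Na | a | ajj | j.
N: inherits non-unit rules of {D, N, S} → NNS | Na | a | ajj | j.

S -> j | Na; D -> a | j | Na | ajj; N -> a | j | Na | NNS | ajj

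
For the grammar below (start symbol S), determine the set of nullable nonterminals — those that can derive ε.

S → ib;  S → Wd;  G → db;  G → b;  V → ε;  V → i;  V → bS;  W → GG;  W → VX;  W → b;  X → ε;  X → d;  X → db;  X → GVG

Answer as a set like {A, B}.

Directly nullable (have an ε-rule): {V, X}.
W is nullable via W -> VX (every symbol on the right is already known nullable).
Not nullable: G, S — each has a terminal in every rule's right-hand side or depends on a non-nullable symbol.

{V, W, X}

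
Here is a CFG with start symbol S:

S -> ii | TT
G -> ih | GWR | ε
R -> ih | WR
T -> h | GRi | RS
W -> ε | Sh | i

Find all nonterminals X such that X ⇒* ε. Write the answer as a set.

Directly nullable (have an ε-rule): {G, W}.
Not nullable: R, S, T — each has a terminal in every rule's right-hand side or depends on a non-nullable symbol.

{G, W}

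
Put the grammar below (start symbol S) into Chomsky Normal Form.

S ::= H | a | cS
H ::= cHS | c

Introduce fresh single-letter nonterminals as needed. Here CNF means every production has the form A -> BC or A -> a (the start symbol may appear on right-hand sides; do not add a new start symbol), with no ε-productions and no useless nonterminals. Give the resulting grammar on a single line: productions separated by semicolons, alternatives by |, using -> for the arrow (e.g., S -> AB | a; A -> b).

S -> a | c | AC | AS; A -> c; B -> HS; C -> HS; H -> c | AB

No ε-productions.
After unit-elimination: S -> a | c | cS | cHS; H -> c | cHS.
TERM: introduce A -> c and substitute in every rule of length ≥2.
BIN: H -> AHS becomes H -> AB, B -> HS; S -> AHS becomes S -> AC, C -> HS.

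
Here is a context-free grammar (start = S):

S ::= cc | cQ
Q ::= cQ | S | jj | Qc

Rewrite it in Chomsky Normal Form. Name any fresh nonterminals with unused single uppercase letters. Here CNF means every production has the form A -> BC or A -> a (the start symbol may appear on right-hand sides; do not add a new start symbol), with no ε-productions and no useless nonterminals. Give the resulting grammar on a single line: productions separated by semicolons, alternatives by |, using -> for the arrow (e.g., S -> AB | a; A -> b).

S -> AA | AQ; A -> c; B -> j; Q -> AA | AQ | BB | QA

No ε-productions.
After unit-elimination: S -> cQ | cc; Q -> Qc | cQ | cc | jj.
TERM: introduce A -> c, B -> j and substitute in every rule of length ≥2.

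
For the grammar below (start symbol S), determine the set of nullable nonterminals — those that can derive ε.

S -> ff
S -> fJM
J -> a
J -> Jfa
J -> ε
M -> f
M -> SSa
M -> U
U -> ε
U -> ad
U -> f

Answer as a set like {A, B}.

Directly nullable (have an ε-rule): {J, U}.
M is nullable via M -> U (every symbol on the right is already known nullable).
Not nullable: S — each has a terminal in every rule's right-hand side or depends on a non-nullable symbol.

{J, M, U}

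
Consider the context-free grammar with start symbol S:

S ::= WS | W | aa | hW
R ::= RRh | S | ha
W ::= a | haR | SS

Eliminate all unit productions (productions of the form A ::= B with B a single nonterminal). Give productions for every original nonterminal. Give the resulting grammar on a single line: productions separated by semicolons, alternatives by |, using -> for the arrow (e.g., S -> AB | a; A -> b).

S -> a | SS | WS | aa | hW | haR; R -> a | SS | WS | aa | hW | ha | RRh | haR; W -> a | SS | haR

Unit productions: R->S, S->W.
Unit pairs (A ⇒* B via units): (R,S), (R,W), (S,W).
S: inherits non-unit rules of {S, W} → SS | WS | a | aa | hW | haR.
R: inherits non-unit rules of {R, S, W} → RRh | SS | WS | a | aa | hW | ha | haR.
W: inherits non-unit rules of {W} → SS | a | haR.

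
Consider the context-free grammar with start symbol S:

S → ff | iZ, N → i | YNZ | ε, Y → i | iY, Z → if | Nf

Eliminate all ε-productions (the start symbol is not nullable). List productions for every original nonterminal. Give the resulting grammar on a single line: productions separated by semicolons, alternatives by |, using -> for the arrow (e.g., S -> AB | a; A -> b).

Nullable set: {N}.
Drop N -> ε.
N -> YNZ: N nullable, giving YNZ | YZ.
Z -> Nf: N nullable, giving Nf | f.
Unchanged (no nullable symbols): S -> ff; S -> iZ; N -> i; Y -> i; Y -> iY; Z -> if.

S -> ff | iZ; N -> i | YZ | YNZ; Y -> i | iY; Z -> f | Nf | if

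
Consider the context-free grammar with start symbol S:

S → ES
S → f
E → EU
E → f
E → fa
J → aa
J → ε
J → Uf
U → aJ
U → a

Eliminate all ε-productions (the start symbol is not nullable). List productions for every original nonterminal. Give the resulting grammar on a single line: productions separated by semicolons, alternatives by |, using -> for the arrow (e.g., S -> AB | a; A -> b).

Nullable set: {J}.
Drop J -> ε.
U -> aJ: J nullable, giving a | aJ.
Unchanged (no nullable symbols): S -> ES; S -> f; E -> EU; E -> f; E -> fa; J -> Uf; J -> aa; U -> a.

S -> f | ES; E -> f | EU | fa; J -> Uf | aa; U -> a | aJ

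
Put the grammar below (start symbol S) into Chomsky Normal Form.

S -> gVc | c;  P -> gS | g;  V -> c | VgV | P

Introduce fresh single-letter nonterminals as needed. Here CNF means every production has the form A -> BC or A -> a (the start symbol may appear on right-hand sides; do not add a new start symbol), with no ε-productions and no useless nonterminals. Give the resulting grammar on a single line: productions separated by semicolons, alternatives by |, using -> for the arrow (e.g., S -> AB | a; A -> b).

No ε-productions.
After unit-elimination: S -> c | gVc; P -> g | gS; V -> c | g | gS | VgV.
TERM: introduce B -> c, A -> g and substitute in every rule of length ≥2.
BIN: S -> AVB becomes S -> AC, C -> VB; V -> VAV becomes V -> VD, D -> AV.
Drop unreachable/unproductive: P.

S -> c | AC; A -> g; B -> c; C -> VB; D -> AV; V -> c | g | AS | VD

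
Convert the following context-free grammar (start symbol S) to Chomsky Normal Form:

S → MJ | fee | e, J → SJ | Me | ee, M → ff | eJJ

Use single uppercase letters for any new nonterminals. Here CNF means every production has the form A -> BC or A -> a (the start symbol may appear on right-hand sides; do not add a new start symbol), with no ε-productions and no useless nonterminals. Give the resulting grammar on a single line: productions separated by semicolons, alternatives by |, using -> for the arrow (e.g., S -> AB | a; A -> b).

S -> e | BD | MJ; A -> e; B -> f; C -> JJ; D -> AA; J -> AA | MA | SJ; M -> AC | BB

No ε-productions.
No unit productions to eliminate.
TERM: introduce A -> e, B -> f and substitute in every rule of length ≥2.
BIN: M -> AJJ becomes M -> AC, C -> JJ; S -> BAA becomes S -> BD, D -> AA.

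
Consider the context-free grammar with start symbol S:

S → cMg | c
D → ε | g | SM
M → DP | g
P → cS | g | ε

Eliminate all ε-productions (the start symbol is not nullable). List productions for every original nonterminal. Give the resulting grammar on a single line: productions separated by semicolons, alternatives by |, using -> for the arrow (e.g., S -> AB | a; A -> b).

Nullable set: {D, M, P}.
S -> cMg: M nullable, giving cMg | cg.
Drop D -> ε.
D -> SM: M nullable, giving S | SM.
M -> DP: D, P nullable, giving D | DP | P.
Drop P -> ε.
Unchanged (no nullable symbols): S -> c; D -> g; M -> g; P -> cS; P -> g.

S -> c | cg | cMg; D -> S | g | SM; M -> D | P | g | DP; P -> g | cS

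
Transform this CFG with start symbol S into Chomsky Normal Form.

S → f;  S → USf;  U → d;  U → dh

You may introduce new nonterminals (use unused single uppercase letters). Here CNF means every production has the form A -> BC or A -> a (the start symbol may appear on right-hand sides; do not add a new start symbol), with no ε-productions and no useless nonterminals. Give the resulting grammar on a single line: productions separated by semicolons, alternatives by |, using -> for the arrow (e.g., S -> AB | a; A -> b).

No ε-productions.
No unit productions to eliminate.
TERM: introduce B -> d, A -> f, C -> h and substitute in every rule of length ≥2.
BIN: S -> USA becomes S -> UD, D -> SA.

S -> f | UD; A -> f; B -> d; C -> h; D -> SA; U -> d | BC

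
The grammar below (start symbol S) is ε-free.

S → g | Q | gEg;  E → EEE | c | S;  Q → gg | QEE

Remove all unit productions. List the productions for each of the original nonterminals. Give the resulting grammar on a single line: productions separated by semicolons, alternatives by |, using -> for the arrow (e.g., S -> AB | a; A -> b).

S -> g | gg | QEE | gEg; E -> c | g | gg | EEE | QEE | gEg; Q -> gg | QEE

Unit productions: E->S, S->Q.
Unit pairs (A ⇒* B via units): (E,Q), (E,S), (S,Q).
S: inherits non-unit rules of {Q, S} → QEE | g | gEg | gg.
E: inherits non-unit rules of {E, Q, S} → EEE | QEE | c | g | gEg | gg.
Q: inherits non-unit rules of {Q} → QEE | gg.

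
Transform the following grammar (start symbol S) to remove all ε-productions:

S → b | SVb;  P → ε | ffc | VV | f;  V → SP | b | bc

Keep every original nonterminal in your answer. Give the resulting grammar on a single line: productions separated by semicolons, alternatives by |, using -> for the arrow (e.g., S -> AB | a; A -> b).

Nullable set: {P}.
Drop P -> ε.
V -> SP: P nullable, giving S | SP.
Unchanged (no nullable symbols): S -> SVb; S -> b; P -> VV; P -> f; P -> ffc; V -> b; V -> bc.

S -> b | SVb; P -> f | VV | ffc; V -> S | b | SP | bc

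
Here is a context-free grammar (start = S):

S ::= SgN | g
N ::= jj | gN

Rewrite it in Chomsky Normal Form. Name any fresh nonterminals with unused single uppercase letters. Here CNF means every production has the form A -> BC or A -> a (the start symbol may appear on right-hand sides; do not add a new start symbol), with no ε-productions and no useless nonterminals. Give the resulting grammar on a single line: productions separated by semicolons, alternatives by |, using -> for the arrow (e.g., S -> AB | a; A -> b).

S -> g | SC; A -> g; B -> j; C -> AN; N -> AN | BB

No ε-productions.
No unit productions to eliminate.
TERM: introduce A -> g, B -> j and substitute in every rule of length ≥2.
BIN: S -> SAN becomes S -> SC, C -> AN.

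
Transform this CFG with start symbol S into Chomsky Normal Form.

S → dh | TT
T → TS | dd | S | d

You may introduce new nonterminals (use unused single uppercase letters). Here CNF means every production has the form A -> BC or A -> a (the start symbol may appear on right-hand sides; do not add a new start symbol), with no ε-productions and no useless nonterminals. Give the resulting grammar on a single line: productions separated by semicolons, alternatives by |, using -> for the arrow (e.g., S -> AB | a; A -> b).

No ε-productions.
After unit-elimination: S -> TT | dh; T -> d | TS | TT | dd | dh.
TERM: introduce A -> d, B -> h and substitute in every rule of length ≥2.

S -> AB | TT; A -> d; B -> h; T -> d | AA | AB | TS | TT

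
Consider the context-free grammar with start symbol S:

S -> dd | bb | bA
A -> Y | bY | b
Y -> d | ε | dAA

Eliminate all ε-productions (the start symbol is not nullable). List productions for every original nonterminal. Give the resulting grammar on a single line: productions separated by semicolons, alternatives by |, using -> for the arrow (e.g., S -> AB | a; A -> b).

Nullable set: {A, Y}.
S -> bA: A nullable, giving b | bA.
A -> Y: Y nullable, giving Y.
A -> bY: Y nullable, giving b | bY.
Drop Y -> ε.
Y -> dAA: A, A nullable, giving d | dA | dAA.
Unchanged (no nullable symbols): S -> bb; S -> dd; A -> b; Y -> d.

S -> b | bA | bb | dd; A -> Y | b | bY; Y -> d | dA | dAA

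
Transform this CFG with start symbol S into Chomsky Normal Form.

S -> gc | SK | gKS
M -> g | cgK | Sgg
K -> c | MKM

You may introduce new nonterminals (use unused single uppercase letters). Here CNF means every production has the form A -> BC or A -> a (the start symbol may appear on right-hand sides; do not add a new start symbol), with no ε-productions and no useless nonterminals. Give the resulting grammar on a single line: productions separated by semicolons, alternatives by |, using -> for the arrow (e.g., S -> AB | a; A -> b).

No ε-productions.
No unit productions to eliminate.
TERM: introduce B -> c, A -> g and substitute in every rule of length ≥2.
BIN: K -> MKM becomes K -> MC, C -> KM; M -> BAK becomes M -> BD, D -> AK; M -> SAA becomes M -> SE, E -> AA; S -> AKS becomes S -> AF, F -> KS.

S -> AB | AF | SK; A -> g; B -> c; C -> KM; D -> AK; E -> AA; F -> KS; K -> c | MC; M -> g | BD | SE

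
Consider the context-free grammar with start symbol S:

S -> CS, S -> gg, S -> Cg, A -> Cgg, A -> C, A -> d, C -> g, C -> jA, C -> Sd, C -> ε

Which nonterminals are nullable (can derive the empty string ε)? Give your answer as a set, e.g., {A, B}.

{A, C}

Directly nullable (have an ε-rule): {C}.
A is nullable via A -> C (every symbol on the right is already known nullable).
Not nullable: S — each has a terminal in every rule's right-hand side or depends on a non-nullable symbol.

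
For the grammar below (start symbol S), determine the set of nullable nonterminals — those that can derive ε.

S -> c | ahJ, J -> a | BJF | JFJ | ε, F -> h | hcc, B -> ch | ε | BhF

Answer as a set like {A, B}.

Directly nullable (have an ε-rule): {B, J}.
Not nullable: F, S — each has a terminal in every rule's right-hand side or depends on a non-nullable symbol.

{B, J}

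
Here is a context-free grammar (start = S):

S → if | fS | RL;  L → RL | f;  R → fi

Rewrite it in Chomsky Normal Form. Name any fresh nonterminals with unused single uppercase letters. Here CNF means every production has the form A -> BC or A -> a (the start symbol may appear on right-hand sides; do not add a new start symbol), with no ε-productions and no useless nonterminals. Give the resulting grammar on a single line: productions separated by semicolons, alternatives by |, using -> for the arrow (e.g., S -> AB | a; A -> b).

No ε-productions.
No unit productions to eliminate.
TERM: introduce A -> f, B -> i and substitute in every rule of length ≥2.

S -> AS | BA | RL; A -> f; B -> i; L -> f | RL; R -> AB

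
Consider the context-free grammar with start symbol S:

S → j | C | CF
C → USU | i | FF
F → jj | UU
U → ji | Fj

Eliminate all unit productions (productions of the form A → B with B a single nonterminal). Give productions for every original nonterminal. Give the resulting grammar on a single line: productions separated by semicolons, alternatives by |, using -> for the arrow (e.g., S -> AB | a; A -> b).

S -> i | j | CF | FF | USU; C -> i | FF | USU; F -> UU | jj; U -> Fj | ji

Unit productions: S->C.
Unit pairs (A ⇒* B via units): (S,C).
S: inherits non-unit rules of {C, S} → CF | FF | USU | i | j.
C: inherits non-unit rules of {C} → FF | USU | i.
F: inherits non-unit rules of {F} → UU | jj.
U: inherits non-unit rules of {U} → Fj | ji.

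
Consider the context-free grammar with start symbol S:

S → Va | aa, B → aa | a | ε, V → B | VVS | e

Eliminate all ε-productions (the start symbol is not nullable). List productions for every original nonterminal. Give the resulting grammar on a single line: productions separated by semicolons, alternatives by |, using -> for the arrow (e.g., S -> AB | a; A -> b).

Nullable set: {B, V}.
S -> Va: V nullable, giving Va | a.
Drop B -> ε.
V -> B: B nullable, giving B.
V -> VVS: V, V nullable, giving S | VS | VVS.
Unchanged (no nullable symbols): S -> aa; B -> a; B -> aa; V -> e.

S -> a | Va | aa; B -> a | aa; V -> B | S | e | VS | VVS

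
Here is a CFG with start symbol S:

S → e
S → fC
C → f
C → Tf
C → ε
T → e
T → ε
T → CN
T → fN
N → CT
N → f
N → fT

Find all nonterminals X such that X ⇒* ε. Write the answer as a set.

{C, N, T}

Directly nullable (have an ε-rule): {C, T}.
N is nullable via N -> CT (every symbol on the right is already known nullable).
Not nullable: S — each has a terminal in every rule's right-hand side or depends on a non-nullable symbol.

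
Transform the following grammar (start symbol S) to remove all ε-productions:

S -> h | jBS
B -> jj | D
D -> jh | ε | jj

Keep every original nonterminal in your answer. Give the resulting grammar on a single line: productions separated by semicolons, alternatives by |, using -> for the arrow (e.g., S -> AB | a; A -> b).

S -> h | jS | jBS; B -> D | jj; D -> jh | jj

Nullable set: {B, D}.
S -> jBS: B nullable, giving jBS | jS.
B -> D: D nullable, giving D.
Drop D -> ε.
Unchanged (no nullable symbols): S -> h; B -> jj; D -> jh; D -> jj.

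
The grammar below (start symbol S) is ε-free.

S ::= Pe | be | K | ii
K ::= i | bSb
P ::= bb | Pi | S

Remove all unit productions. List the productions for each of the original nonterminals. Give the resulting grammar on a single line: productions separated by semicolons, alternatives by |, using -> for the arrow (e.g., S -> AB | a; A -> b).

S -> i | Pe | be | ii | bSb; K -> i | bSb; P -> i | Pe | Pi | bb | be | ii | bSb

Unit productions: P->S, S->K.
Unit pairs (A ⇒* B via units): (P,K), (P,S), (S,K).
S: inherits non-unit rules of {K, S} → Pe | bSb | be | i | ii.
K: inherits non-unit rules of {K} → bSb | i.
P: inherits non-unit rules of {K, P, S} → Pe | Pi | bSb | bb | be | i | ii.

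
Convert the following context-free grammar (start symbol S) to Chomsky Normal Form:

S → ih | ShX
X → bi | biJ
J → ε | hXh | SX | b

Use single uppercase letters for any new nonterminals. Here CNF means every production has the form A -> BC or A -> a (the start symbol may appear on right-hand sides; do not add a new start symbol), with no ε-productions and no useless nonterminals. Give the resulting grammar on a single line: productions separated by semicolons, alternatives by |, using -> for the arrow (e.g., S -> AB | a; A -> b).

Nullable: {J}; after ε-elimination: S -> ih | ShX; J -> b | SX | hXh; X -> bi | biJ.
No unit productions to eliminate.
TERM: introduce C -> b, A -> h, B -> i and substitute in every rule of length ≥2.
BIN: J -> AXA becomes J -> AD, D -> XA; S -> SAX becomes S -> SE, E -> AX; X -> CBJ becomes X -> CF, F -> BJ.

S -> BA | SE; A -> h; B -> i; C -> b; D -> XA; E -> AX; F -> BJ; J -> b | AD | SX; X -> CB | CF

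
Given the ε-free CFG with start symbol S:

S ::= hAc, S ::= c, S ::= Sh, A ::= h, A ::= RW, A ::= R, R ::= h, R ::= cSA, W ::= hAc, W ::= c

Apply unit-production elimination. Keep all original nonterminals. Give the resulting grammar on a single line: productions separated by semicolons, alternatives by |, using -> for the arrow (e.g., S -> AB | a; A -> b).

S -> c | Sh | hAc; A -> h | RW | cSA; R -> h | cSA; W -> c | hAc

Unit productions: A->R.
Unit pairs (A ⇒* B via units): (A,R).
S: inherits non-unit rules of {S} → Sh | c | hAc.
A: inherits non-unit rules of {A, R} → RW | cSA | h.
R: inherits non-unit rules of {R} → cSA | h.
W: inherits non-unit rules of {W} → c | hAc.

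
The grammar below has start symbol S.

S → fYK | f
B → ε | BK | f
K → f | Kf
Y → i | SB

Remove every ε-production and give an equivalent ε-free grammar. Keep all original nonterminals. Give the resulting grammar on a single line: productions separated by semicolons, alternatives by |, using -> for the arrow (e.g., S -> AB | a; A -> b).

Nullable set: {B}.
Drop B -> ε.
B -> BK: B nullable, giving BK | K.
Y -> SB: B nullable, giving S | SB.
Unchanged (no nullable symbols): S -> f; S -> fYK; B -> f; K -> Kf; K -> f; Y -> i.

S -> f | fYK; B -> K | f | BK; K -> f | Kf; Y -> S | i | SB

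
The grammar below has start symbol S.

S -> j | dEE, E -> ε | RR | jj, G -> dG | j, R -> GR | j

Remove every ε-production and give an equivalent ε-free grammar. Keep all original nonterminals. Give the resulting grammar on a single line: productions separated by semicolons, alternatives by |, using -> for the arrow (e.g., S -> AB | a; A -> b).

Nullable set: {E}.
S -> dEE: E, E nullable, giving d | dE | dEE.
Drop E -> ε.
Unchanged (no nullable symbols): S -> j; E -> RR; E -> jj; G -> dG; G -> j; R -> GR; R -> j.

S -> d | j | dE | dEE; E -> RR | jj; G -> j | dG; R -> j | GR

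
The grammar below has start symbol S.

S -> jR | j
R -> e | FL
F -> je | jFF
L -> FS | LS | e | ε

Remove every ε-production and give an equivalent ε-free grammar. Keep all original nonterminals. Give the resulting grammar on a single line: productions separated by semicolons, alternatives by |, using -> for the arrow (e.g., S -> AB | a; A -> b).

Nullable set: {L}.
Drop L -> ε.
L -> LS: L nullable, giving LS | S.
R -> FL: L nullable, giving F | FL.
Unchanged (no nullable symbols): S -> j; S -> jR; F -> jFF; F -> je; L -> FS; L -> e; R -> e.

S -> j | jR; F -> je | jFF; L -> S | e | FS | LS; R -> F | e | FL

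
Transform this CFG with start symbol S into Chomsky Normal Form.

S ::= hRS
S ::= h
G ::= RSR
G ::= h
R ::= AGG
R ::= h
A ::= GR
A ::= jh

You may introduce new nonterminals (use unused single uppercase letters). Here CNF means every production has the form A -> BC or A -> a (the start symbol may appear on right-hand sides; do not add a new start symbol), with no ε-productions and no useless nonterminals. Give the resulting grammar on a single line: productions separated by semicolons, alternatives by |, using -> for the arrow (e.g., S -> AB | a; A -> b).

No ε-productions.
No unit productions to eliminate.
TERM: introduce C -> h, B -> j and substitute in every rule of length ≥2.
BIN: G -> RSR becomes G -> RD, D -> SR; R -> AGG becomes R -> AE, E -> GG; S -> CRS becomes S -> CF, F -> RS.

S -> h | CF; A -> BC | GR; B -> j; C -> h; D -> SR; E -> GG; F -> RS; G -> h | RD; R -> h | AE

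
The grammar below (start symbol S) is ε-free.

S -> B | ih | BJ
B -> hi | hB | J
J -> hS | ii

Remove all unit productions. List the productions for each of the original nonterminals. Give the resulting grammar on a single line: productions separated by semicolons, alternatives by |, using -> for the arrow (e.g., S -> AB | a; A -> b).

Unit productions: B->J, S->B.
Unit pairs (A ⇒* B via units): (B,J), (S,B), (S,J).
S: inherits non-unit rules of {B, J, S} → BJ | hB | hS | hi | ih | ii.
B: inherits non-unit rules of {B, J} → hB | hS | hi | ii.
J: inherits non-unit rules of {J} → hS | ii.

S -> BJ | hB | hS | hi | ih | ii; B -> hB | hS | hi | ii; J -> hS | ii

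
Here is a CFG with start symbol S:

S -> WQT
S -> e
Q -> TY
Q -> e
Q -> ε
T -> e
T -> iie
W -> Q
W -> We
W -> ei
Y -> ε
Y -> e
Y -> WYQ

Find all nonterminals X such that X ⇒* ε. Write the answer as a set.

{Q, W, Y}

Directly nullable (have an ε-rule): {Q, Y}.
W is nullable via W -> Q (every symbol on the right is already known nullable).
Not nullable: S, T — each has a terminal in every rule's right-hand side or depends on a non-nullable symbol.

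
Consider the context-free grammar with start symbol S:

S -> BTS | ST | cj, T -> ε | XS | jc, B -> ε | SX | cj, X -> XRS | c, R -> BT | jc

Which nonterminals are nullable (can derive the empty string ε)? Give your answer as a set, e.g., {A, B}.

{B, R, T}

Directly nullable (have an ε-rule): {B, T}.
R is nullable via R -> BT (every symbol on the right is already known nullable).
Not nullable: S, X — each has a terminal in every rule's right-hand side or depends on a non-nullable symbol.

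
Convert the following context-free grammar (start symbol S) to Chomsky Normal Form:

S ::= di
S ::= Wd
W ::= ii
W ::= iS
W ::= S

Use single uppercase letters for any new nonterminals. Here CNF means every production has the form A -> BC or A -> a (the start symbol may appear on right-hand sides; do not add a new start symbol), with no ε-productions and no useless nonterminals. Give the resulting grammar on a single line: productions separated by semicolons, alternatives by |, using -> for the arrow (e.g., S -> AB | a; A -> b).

S -> AB | WA; A -> d; B -> i; W -> AB | BB | BS | WA

No ε-productions.
After unit-elimination: S -> Wd | di; W -> Wd | di | iS | ii.
TERM: introduce A -> d, B -> i and substitute in every rule of length ≥2.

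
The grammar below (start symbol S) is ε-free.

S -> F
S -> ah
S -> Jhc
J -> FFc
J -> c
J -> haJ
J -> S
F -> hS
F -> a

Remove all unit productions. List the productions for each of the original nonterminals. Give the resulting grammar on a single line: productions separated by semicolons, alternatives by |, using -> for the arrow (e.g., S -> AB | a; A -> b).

S -> a | ah | hS | Jhc; F -> a | hS; J -> a | c | ah | hS | FFc | Jhc | haJ

Unit productions: J->S, S->F.
Unit pairs (A ⇒* B via units): (J,F), (J,S), (S,F).
S: inherits non-unit rules of {F, S} → Jhc | a | ah | hS.
F: inherits non-unit rules of {F} → a | hS.
J: inherits non-unit rules of {F, J, S} → FFc | Jhc | a | ah | c | hS | haJ.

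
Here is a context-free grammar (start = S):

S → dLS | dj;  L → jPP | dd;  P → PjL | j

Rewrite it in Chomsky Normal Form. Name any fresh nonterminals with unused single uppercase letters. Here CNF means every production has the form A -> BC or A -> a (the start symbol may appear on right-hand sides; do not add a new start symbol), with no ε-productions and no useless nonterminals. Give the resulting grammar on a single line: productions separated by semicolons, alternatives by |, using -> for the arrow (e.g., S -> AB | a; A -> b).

S -> AB | AE; A -> d; B -> j; C -> PP; D -> BL; E -> LS; L -> AA | BC; P -> j | PD

No ε-productions.
No unit productions to eliminate.
TERM: introduce A -> d, B -> j and substitute in every rule of length ≥2.
BIN: L -> BPP becomes L -> BC, C -> PP; P -> PBL becomes P -> PD, D -> BL; S -> ALS becomes S -> AE, E -> LS.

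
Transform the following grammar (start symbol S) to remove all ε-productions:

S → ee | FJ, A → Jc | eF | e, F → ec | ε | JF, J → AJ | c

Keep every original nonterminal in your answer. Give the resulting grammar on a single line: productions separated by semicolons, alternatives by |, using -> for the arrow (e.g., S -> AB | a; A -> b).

S -> J | FJ | ee; A -> e | Jc | eF; F -> J | JF | ec; J -> c | AJ

Nullable set: {F}.
S -> FJ: F nullable, giving FJ | J.
A -> eF: F nullable, giving e | eF.
Drop F -> ε.
F -> JF: F nullable, giving J | JF.
Unchanged (no nullable symbols): S -> ee; A -> Jc; A -> e; F -> ec; J -> AJ; J -> c.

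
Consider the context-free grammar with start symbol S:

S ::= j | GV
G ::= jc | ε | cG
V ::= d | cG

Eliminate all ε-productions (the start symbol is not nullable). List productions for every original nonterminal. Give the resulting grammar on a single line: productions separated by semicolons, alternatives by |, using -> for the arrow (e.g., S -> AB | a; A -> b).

S -> V | j | GV; G -> c | cG | jc; V -> c | d | cG

Nullable set: {G}.
S -> GV: G nullable, giving GV | V.
Drop G -> ε.
G -> cG: G nullable, giving c | cG.
V -> cG: G nullable, giving c | cG.
Unchanged (no nullable symbols): S -> j; G -> jc; V -> d.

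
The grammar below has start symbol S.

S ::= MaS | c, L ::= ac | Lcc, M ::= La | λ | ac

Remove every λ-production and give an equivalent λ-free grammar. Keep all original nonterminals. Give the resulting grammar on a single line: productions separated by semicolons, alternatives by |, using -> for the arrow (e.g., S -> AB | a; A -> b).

S -> c | aS | MaS; L -> ac | Lcc; M -> La | ac

Nullable set: {M}.
S -> MaS: M nullable, giving MaS | aS.
Drop M -> λ.
Unchanged (no nullable symbols): S -> c; L -> Lcc; L -> ac; M -> La; M -> ac.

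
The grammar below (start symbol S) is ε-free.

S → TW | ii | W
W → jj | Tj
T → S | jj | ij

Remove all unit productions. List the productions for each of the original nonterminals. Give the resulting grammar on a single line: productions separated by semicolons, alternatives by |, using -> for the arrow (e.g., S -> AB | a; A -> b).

Unit productions: S->W, T->S.
Unit pairs (A ⇒* B via units): (S,W), (T,S), (T,W).
S: inherits non-unit rules of {S, W} → TW | Tj | ii | jj.
T: inherits non-unit rules of {S, T, W} → TW | Tj | ii | ij | jj.
W: inherits non-unit rules of {W} → Tj | jj.

S -> TW | Tj | ii | jj; T -> TW | Tj | ii | ij | jj; W -> Tj | jj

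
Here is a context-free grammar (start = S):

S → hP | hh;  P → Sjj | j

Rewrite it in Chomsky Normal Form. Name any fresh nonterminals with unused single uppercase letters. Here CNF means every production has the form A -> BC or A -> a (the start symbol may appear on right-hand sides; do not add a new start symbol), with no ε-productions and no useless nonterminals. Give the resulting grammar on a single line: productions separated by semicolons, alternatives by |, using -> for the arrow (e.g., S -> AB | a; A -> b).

No ε-productions.
No unit productions to eliminate.
TERM: introduce B -> h, A -> j and substitute in every rule of length ≥2.
BIN: P -> SAA becomes P -> SC, C -> AA.

S -> BB | BP; A -> j; B -> h; C -> AA; P -> j | SC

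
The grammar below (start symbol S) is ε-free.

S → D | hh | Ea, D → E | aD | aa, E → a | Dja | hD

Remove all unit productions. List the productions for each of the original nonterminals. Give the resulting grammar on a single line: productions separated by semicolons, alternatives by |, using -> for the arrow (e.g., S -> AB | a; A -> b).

S -> a | Ea | aD | aa | hD | hh | Dja; D -> a | aD | aa | hD | Dja; E -> a | hD | Dja

Unit productions: D->E, S->D.
Unit pairs (A ⇒* B via units): (D,E), (S,D), (S,E).
S: inherits non-unit rules of {D, E, S} → Dja | Ea | a | aD | aa | hD | hh.
D: inherits non-unit rules of {D, E} → Dja | a | aD | aa | hD.
E: inherits non-unit rules of {E} → Dja | a | hD.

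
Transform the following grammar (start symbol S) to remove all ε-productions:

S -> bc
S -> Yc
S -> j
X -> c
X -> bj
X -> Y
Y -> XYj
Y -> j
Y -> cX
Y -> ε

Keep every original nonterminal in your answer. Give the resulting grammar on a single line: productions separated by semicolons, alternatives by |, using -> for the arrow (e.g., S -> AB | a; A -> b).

S -> c | j | Yc | bc; X -> Y | c | bj; Y -> c | j | Xj | Yj | cX | XYj

Nullable set: {X, Y}.
S -> Yc: Y nullable, giving Yc | c.
X -> Y: Y nullable, giving Y.
Drop Y -> ε.
Y -> XYj: X, Y nullable, giving XYj | Xj | Yj | j.
Y -> cX: X nullable, giving c | cX.
Unchanged (no nullable symbols): S -> bc; S -> j; X -> bj; X -> c; Y -> j.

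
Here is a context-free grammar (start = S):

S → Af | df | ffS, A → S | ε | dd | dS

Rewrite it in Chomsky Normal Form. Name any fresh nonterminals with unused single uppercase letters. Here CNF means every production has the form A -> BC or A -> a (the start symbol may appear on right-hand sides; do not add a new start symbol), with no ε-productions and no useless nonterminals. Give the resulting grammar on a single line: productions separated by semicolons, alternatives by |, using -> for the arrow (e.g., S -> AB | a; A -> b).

Nullable: {A}; after ε-elimination: S -> f | Af | df | ffS; A -> S | dS | dd.
After unit-elimination: S -> f | Af | df | ffS; A -> f | Af | dS | dd | df | ffS.
TERM: introduce C -> d, B -> f and substitute in every rule of length ≥2.
BIN: A -> BBS becomes A -> BD, D -> BS; S -> BBS becomes S -> BE, E -> BS.

S -> f | AB | BE | CB; A -> f | AB | BD | CB | CC | CS; B -> f; C -> d; D -> BS; E -> BS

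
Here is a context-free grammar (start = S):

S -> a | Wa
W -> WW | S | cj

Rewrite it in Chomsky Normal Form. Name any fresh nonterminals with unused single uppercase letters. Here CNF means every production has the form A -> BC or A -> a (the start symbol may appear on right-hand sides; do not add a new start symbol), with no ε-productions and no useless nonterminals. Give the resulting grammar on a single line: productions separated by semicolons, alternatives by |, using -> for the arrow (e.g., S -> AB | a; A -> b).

No ε-productions.
After unit-elimination: S -> a | Wa; W -> a | WW | Wa | cj.
TERM: introduce A -> a, B -> c, C -> j and substitute in every rule of length ≥2.

S -> a | WA; A -> a; B -> c; C -> j; W -> a | BC | WA | WW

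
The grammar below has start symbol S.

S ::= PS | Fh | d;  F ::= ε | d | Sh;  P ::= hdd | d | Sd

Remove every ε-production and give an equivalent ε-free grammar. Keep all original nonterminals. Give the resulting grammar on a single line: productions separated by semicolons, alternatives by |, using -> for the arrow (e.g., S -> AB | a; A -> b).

Nullable set: {F}.
S -> Fh: F nullable, giving Fh | h.
Drop F -> ε.
Unchanged (no nullable symbols): S -> PS; S -> d; F -> Sh; F -> d; P -> Sd; P -> d; P -> hdd.

S -> d | h | Fh | PS; F -> d | Sh; P -> d | Sd | hdd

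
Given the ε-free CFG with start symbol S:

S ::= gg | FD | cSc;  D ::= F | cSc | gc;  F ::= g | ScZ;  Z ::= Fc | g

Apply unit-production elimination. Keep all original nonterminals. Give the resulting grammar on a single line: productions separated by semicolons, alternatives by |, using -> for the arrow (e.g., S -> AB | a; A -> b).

Unit productions: D->F.
Unit pairs (A ⇒* B via units): (D,F).
S: inherits non-unit rules of {S} → FD | cSc | gg.
D: inherits non-unit rules of {D, F} → ScZ | cSc | g | gc.
F: inherits non-unit rules of {F} → ScZ | g.
Z: inherits non-unit rules of {Z} → Fc | g.

S -> FD | gg | cSc; D -> g | gc | ScZ | cSc; F -> g | ScZ; Z -> g | Fc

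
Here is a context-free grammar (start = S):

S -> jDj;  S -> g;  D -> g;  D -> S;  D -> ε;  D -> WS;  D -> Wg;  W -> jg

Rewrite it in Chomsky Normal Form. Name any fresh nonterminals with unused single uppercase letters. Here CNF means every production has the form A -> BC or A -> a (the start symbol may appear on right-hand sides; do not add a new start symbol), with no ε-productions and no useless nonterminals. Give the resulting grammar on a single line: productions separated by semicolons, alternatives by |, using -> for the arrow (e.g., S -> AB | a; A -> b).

S -> g | BB | BE; A -> g; B -> j; C -> DB; D -> g | BB | BC | WA | WS; E -> DB; W -> BA

Nullable: {D}; after ε-elimination: S -> g | jj | jDj; D -> S | g | WS | Wg; W -> jg.
After unit-elimination: S -> g | jj | jDj; D -> g | WS | Wg | jj | jDj; W -> jg.
TERM: introduce A -> g, B -> j and substitute in every rule of length ≥2.
BIN: D -> BDB becomes D -> BC, C -> DB; S -> BDB becomes S -> BE, E -> DB.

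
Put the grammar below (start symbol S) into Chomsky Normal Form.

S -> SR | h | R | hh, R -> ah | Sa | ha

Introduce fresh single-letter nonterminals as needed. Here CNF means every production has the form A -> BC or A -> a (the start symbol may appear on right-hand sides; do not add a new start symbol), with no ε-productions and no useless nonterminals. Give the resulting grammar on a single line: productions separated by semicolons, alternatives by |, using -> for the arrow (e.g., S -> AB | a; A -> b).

No ε-productions.
After unit-elimination: S -> h | SR | Sa | ah | ha | hh; R -> Sa | ah | ha.
TERM: introduce A -> a, B -> h and substitute in every rule of length ≥2.

S -> h | AB | BA | BB | SA | SR; A -> a; B -> h; R -> AB | BA | SA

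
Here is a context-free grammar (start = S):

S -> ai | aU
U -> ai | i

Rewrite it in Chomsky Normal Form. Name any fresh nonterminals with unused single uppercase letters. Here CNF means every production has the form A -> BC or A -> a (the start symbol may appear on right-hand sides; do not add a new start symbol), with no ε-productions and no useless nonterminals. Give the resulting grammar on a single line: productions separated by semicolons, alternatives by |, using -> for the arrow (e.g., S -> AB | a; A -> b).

No ε-productions.
No unit productions to eliminate.
TERM: introduce A -> a, B -> i and substitute in every rule of length ≥2.

S -> AB | AU; A -> a; B -> i; U -> i | AB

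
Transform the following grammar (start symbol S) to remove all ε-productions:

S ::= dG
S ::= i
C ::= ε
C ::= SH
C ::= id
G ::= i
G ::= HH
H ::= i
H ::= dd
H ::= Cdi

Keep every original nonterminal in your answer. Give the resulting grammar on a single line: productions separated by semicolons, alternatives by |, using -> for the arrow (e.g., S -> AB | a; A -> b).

Nullable set: {C}.
Drop C -> ε.
H -> Cdi: C nullable, giving Cdi | di.
Unchanged (no nullable symbols): S -> dG; S -> i; C -> SH; C -> id; G -> HH; G -> i; H -> dd; H -> i.

S -> i | dG; C -> SH | id; G -> i | HH; H -> i | dd | di | Cdi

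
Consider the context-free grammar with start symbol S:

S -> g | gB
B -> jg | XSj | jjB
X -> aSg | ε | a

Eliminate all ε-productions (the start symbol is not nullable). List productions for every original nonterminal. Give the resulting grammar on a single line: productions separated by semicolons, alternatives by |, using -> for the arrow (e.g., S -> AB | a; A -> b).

S -> g | gB; B -> Sj | jg | XSj | jjB; X -> a | aSg

Nullable set: {X}.
B -> XSj: X nullable, giving Sj | XSj.
Drop X -> ε.
Unchanged (no nullable symbols): S -> g; S -> gB; B -> jg; B -> jjB; X -> a; X -> aSg.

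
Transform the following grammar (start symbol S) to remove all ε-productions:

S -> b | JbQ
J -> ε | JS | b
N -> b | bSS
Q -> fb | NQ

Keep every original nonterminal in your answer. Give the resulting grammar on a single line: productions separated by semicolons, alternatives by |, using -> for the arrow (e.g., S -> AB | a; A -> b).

S -> b | bQ | JbQ; J -> S | b | JS; N -> b | bSS; Q -> NQ | fb

Nullable set: {J}.
S -> JbQ: J nullable, giving JbQ | bQ.
Drop J -> ε.
J -> JS: J nullable, giving JS | S.
Unchanged (no nullable symbols): S -> b; J -> b; N -> b; N -> bSS; Q -> NQ; Q -> fb.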